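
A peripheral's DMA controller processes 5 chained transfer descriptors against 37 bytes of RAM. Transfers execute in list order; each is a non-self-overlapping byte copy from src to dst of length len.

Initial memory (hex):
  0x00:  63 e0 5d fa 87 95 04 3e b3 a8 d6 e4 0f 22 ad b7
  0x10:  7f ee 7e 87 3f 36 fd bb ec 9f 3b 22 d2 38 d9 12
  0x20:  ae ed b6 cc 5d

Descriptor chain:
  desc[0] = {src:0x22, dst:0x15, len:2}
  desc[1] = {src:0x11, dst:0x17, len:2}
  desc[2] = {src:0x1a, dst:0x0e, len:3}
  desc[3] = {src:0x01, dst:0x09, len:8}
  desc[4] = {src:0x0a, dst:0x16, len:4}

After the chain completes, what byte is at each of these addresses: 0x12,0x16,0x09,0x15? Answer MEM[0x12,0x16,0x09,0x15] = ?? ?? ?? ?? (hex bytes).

  after D0: wrote 2B at 0x15 = b6cc
  after D1: wrote 2B at 0x17 = ee7e
  after D2: wrote 3B at 0x0e = 3b22d2
  after D3: wrote 8B at 0x09 = e05dfa8795043eb3
  after D4: wrote 4B at 0x16 = 5dfa8795
query mem[0x12]=0x7e, mem[0x16]=0x5d, mem[0x09]=0xe0, mem[0x15]=0xb6

MEM[0x12,0x16,0x09,0x15] = 7e 5d e0 b6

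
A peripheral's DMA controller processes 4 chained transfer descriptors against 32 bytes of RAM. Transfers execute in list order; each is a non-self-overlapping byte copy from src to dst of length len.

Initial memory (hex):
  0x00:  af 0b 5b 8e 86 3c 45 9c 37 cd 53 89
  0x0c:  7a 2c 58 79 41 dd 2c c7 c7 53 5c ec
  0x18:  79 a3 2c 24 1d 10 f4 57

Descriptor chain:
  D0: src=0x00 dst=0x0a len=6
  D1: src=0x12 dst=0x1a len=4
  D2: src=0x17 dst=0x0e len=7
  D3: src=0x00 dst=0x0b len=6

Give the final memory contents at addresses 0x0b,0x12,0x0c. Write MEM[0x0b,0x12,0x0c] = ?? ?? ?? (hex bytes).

D0: mem[0x0a..0x0f] <- [af 0b 5b 8e 86 3c]
D1: mem[0x1a..0x1d] <- [2c c7 c7 53]
D2: mem[0x0e..0x14] <- [ec 79 a3 2c c7 c7 53]
D3: mem[0x0b..0x10] <- [af 0b 5b 8e 86 3c]
query mem[0x0b]=0xaf, mem[0x12]=0xc7, mem[0x0c]=0x0b

MEM[0x0b,0x12,0x0c] = af c7 0b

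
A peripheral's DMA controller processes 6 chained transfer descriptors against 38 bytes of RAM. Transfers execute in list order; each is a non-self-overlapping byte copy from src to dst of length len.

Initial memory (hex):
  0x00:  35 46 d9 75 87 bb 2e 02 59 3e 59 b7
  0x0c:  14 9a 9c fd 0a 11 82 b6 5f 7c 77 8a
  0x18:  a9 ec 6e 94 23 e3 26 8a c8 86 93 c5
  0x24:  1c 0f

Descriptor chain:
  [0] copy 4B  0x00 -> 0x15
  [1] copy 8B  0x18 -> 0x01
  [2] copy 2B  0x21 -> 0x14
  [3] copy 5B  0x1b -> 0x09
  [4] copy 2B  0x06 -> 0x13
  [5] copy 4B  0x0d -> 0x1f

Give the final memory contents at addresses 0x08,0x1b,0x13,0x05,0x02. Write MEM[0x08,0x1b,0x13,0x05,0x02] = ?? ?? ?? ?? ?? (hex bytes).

MEM[0x08,0x1b,0x13,0x05,0x02] = 8a 94 e3 23 ec

[0] 0x00->0x15 len=4 : 35 46 d9 75
[1] 0x18->0x01 len=8 : 75 ec 6e 94 23 e3 26 8a
[2] 0x21->0x14 len=2 : 86 93
[3] 0x1b->0x09 len=5 : 94 23 e3 26 8a
[4] 0x06->0x13 len=2 : e3 26
[5] 0x0d->0x1f len=4 : 8a 9c fd 0a
query mem[0x08]=0x8a, mem[0x1b]=0x94, mem[0x13]=0xe3, mem[0x05]=0x23, mem[0x02]=0xec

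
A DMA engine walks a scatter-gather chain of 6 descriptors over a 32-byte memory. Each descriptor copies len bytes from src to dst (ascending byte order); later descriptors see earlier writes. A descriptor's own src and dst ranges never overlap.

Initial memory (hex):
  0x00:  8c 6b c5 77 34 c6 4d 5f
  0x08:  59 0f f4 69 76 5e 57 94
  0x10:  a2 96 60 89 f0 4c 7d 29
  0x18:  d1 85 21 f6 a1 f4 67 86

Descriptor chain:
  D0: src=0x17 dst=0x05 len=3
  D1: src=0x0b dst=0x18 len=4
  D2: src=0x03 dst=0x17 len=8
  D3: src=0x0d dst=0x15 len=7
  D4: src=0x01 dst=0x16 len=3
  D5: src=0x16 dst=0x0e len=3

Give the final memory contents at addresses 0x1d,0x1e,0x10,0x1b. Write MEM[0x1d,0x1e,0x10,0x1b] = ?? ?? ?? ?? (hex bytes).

MEM[0x1d,0x1e,0x10,0x1b] = 0f f4 77 89

D0: mem[0x05..0x07] <- [29 d1 85]
D1: mem[0x18..0x1b] <- [69 76 5e 57]
D2: mem[0x17..0x1e] <- [77 34 29 d1 85 59 0f f4]
D3: mem[0x15..0x1b] <- [5e 57 94 a2 96 60 89]
D4: mem[0x16..0x18] <- [6b c5 77]
D5: mem[0x0e..0x10] <- [6b c5 77]
query mem[0x1d]=0x0f, mem[0x1e]=0xf4, mem[0x10]=0x77, mem[0x1b]=0x89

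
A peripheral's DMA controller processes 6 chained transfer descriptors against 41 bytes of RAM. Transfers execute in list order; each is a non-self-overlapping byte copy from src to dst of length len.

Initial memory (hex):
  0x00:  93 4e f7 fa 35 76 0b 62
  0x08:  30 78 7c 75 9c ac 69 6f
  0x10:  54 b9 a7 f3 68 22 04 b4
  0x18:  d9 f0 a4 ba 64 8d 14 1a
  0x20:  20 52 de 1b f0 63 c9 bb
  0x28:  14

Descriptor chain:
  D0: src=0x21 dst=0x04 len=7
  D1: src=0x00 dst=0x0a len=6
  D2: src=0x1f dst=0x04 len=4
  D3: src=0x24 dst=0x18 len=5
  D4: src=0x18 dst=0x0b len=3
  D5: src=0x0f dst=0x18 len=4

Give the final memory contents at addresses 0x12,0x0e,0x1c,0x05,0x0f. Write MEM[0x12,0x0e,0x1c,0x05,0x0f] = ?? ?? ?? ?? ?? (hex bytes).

[0] 0x21->0x04 len=7 : 52 de 1b f0 63 c9 bb
[1] 0x00->0x0a len=6 : 93 4e f7 fa 52 de
[2] 0x1f->0x04 len=4 : 1a 20 52 de
[3] 0x24->0x18 len=5 : f0 63 c9 bb 14
[4] 0x18->0x0b len=3 : f0 63 c9
[5] 0x0f->0x18 len=4 : de 54 b9 a7
query mem[0x12]=0xa7, mem[0x0e]=0x52, mem[0x1c]=0x14, mem[0x05]=0x20, mem[0x0f]=0xde

MEM[0x12,0x0e,0x1c,0x05,0x0f] = a7 52 14 20 de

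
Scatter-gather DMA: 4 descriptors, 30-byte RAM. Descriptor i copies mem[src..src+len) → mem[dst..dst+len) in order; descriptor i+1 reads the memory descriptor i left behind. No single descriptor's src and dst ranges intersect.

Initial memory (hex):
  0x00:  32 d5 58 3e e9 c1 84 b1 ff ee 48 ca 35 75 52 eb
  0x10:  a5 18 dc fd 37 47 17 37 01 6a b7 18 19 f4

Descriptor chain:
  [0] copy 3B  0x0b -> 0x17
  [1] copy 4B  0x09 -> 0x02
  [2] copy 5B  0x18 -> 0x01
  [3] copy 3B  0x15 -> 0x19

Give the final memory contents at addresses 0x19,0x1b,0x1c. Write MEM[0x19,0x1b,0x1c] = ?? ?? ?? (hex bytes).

  after D0: wrote 3B at 0x17 = ca3575
  after D1: wrote 4B at 0x02 = ee48ca35
  after D2: wrote 5B at 0x01 = 3575b71819
  after D3: wrote 3B at 0x19 = 4717ca
query mem[0x19]=0x47, mem[0x1b]=0xca, mem[0x1c]=0x19

MEM[0x19,0x1b,0x1c] = 47 ca 19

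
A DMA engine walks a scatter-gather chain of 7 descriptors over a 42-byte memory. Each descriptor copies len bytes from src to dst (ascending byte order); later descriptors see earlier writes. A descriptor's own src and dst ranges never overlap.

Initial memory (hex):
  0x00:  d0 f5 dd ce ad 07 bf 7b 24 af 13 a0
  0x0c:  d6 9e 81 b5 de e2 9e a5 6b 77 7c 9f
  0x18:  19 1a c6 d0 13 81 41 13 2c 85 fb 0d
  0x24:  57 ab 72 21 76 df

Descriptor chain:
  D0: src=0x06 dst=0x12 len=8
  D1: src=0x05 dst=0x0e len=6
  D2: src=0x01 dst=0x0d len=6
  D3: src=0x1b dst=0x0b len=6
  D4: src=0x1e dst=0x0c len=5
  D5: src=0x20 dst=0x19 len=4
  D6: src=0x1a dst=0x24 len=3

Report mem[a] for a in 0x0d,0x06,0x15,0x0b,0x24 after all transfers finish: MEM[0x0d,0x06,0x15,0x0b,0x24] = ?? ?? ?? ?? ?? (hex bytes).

  after D0: wrote 8B at 0x12 = bf7b24af13a0d69e
  after D1: wrote 6B at 0x0e = 07bf7b24af13
  after D2: wrote 6B at 0x0d = f5ddcead07bf
  after D3: wrote 6B at 0x0b = d0138141132c
  after D4: wrote 5B at 0x0c = 41132c85fb
  after D5: wrote 4B at 0x19 = 2c85fb0d
  after D6: wrote 3B at 0x24 = 85fb0d
query mem[0x0d]=0x13, mem[0x06]=0xbf, mem[0x15]=0xaf, mem[0x0b]=0xd0, mem[0x24]=0x85

MEM[0x0d,0x06,0x15,0x0b,0x24] = 13 bf af d0 85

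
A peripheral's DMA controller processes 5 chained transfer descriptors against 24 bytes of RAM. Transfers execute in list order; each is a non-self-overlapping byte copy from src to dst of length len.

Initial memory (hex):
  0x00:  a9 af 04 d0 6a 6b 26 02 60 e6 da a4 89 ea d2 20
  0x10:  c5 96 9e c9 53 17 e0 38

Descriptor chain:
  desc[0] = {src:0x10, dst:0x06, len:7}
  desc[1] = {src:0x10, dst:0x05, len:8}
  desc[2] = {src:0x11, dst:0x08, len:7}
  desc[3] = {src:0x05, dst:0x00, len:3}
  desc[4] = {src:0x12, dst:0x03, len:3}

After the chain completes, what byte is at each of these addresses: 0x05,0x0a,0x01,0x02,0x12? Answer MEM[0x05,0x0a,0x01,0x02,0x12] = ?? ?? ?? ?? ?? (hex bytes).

#0 dst[0x06+7] := {0xc5,0x96,0x9e,0xc9,0x53,0x17,0xe0}
#1 dst[0x05+8] := {0xc5,0x96,0x9e,0xc9,0x53,0x17,0xe0,0x38}
#2 dst[0x08+7] := {0x96,0x9e,0xc9,0x53,0x17,0xe0,0x38}
#3 dst[0x00+3] := {0xc5,0x96,0x9e}
#4 dst[0x03+3] := {0x9e,0xc9,0x53}
query mem[0x05]=0x53, mem[0x0a]=0xc9, mem[0x01]=0x96, mem[0x02]=0x9e, mem[0x12]=0x9e

MEM[0x05,0x0a,0x01,0x02,0x12] = 53 c9 96 9e 9e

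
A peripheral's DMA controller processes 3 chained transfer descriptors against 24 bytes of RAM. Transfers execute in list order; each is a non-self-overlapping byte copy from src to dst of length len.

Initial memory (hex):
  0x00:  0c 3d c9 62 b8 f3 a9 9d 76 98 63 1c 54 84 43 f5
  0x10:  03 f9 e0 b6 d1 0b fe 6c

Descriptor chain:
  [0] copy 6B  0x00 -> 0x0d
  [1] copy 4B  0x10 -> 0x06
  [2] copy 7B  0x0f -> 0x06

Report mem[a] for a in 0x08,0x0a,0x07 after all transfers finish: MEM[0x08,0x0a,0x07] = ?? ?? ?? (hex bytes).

D0: mem[0x0d..0x12] <- [0c 3d c9 62 b8 f3]
D1: mem[0x06..0x09] <- [62 b8 f3 b6]
D2: mem[0x06..0x0c] <- [c9 62 b8 f3 b6 d1 0b]
query mem[0x08]=0xb8, mem[0x0a]=0xb6, mem[0x07]=0x62

MEM[0x08,0x0a,0x07] = b8 b6 62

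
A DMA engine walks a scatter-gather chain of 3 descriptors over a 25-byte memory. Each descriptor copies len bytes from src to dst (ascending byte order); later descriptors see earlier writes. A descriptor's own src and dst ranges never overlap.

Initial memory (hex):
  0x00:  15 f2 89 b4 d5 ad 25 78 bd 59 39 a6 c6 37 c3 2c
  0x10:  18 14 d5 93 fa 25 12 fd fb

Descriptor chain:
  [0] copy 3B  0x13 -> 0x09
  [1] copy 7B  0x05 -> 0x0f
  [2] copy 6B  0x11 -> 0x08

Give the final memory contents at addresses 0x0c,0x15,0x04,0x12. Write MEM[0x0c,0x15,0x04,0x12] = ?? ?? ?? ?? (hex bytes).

MEM[0x0c,0x15,0x04,0x12] = 25 25 d5 bd

  after D0: wrote 3B at 0x09 = 93fa25
  after D1: wrote 7B at 0x0f = ad2578bd93fa25
  after D2: wrote 6B at 0x08 = 78bd93fa2512
query mem[0x0c]=0x25, mem[0x15]=0x25, mem[0x04]=0xd5, mem[0x12]=0xbd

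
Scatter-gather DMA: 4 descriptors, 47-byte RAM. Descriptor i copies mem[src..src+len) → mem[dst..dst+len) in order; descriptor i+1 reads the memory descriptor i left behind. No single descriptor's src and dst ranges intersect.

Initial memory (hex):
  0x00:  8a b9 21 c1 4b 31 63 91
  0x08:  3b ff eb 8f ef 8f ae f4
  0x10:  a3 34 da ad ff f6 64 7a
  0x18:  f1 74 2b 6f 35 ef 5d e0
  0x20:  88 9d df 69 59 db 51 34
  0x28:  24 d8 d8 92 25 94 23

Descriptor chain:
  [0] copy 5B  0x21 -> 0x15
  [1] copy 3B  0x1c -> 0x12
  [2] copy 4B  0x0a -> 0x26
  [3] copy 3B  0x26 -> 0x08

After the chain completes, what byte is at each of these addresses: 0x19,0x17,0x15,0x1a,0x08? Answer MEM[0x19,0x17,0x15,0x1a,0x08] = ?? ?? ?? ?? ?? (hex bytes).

MEM[0x19,0x17,0x15,0x1a,0x08] = db 69 9d 2b eb

#0 dst[0x15+5] := {0x9d,0xdf,0x69,0x59,0xdb}
#1 dst[0x12+3] := {0x35,0xef,0x5d}
#2 dst[0x26+4] := {0xeb,0x8f,0xef,0x8f}
#3 dst[0x08+3] := {0xeb,0x8f,0xef}
query mem[0x19]=0xdb, mem[0x17]=0x69, mem[0x15]=0x9d, mem[0x1a]=0x2b, mem[0x08]=0xeb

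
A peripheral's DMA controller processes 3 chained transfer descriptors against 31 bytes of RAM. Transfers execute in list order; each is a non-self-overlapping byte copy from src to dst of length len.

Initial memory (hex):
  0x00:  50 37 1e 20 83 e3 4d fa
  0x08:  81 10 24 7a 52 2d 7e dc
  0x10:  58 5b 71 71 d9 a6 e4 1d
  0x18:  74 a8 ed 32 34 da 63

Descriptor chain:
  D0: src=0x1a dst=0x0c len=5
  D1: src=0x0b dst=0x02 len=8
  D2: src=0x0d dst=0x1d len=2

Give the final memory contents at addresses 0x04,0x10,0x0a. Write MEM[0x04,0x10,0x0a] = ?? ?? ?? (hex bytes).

MEM[0x04,0x10,0x0a] = 32 63 24

#0 dst[0x0c+5] := {0xed,0x32,0x34,0xda,0x63}
#1 dst[0x02+8] := {0x7a,0xed,0x32,0x34,0xda,0x63,0x5b,0x71}
#2 dst[0x1d+2] := {0x32,0x34}
query mem[0x04]=0x32, mem[0x10]=0x63, mem[0x0a]=0x24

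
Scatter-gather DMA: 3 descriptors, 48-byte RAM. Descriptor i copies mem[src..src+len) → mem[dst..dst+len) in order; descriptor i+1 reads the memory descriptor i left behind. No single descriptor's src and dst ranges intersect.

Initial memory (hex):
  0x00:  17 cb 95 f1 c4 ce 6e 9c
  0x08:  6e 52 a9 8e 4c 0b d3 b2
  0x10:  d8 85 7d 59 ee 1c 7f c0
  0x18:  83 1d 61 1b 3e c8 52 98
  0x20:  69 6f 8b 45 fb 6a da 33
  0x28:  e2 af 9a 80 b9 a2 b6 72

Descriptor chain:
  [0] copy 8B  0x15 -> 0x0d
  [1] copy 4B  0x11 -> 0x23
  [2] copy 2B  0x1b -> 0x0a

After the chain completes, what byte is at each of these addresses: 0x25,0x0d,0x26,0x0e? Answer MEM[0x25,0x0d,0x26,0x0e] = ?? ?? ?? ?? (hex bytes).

MEM[0x25,0x0d,0x26,0x0e] = 1b 1c 3e 7f

D0: mem[0x0d..0x14] <- [1c 7f c0 83 1d 61 1b 3e]
D1: mem[0x23..0x26] <- [1d 61 1b 3e]
D2: mem[0x0a..0x0b] <- [1b 3e]
query mem[0x25]=0x1b, mem[0x0d]=0x1c, mem[0x26]=0x3e, mem[0x0e]=0x7f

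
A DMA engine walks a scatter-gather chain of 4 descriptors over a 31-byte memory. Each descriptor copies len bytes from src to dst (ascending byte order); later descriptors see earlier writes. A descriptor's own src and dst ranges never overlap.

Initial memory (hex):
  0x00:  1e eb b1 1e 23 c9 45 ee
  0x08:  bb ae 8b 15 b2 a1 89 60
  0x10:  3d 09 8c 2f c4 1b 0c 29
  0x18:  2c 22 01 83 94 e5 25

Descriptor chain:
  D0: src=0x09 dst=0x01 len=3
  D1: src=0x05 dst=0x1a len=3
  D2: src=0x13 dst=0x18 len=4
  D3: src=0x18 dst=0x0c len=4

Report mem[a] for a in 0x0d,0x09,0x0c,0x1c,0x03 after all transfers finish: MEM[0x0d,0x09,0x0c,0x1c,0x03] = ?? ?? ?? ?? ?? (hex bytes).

MEM[0x0d,0x09,0x0c,0x1c,0x03] = c4 ae 2f ee 15

#0 dst[0x01+3] := {0xae,0x8b,0x15}
#1 dst[0x1a+3] := {0xc9,0x45,0xee}
#2 dst[0x18+4] := {0x2f,0xc4,0x1b,0x0c}
#3 dst[0x0c+4] := {0x2f,0xc4,0x1b,0x0c}
query mem[0x0d]=0xc4, mem[0x09]=0xae, mem[0x0c]=0x2f, mem[0x1c]=0xee, mem[0x03]=0x15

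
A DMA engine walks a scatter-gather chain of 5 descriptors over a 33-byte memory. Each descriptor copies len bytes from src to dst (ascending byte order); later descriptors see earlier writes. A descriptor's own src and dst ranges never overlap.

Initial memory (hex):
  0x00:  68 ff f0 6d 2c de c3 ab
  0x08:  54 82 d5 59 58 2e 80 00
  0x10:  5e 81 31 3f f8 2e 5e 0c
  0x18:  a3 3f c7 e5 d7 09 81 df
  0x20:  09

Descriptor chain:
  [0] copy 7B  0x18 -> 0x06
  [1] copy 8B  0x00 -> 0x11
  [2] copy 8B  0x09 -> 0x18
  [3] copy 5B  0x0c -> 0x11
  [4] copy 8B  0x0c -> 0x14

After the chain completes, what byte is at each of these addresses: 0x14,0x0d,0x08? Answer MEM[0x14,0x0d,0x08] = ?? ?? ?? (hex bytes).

MEM[0x14,0x0d,0x08] = 81 2e c7

D0: mem[0x06..0x0c] <- [a3 3f c7 e5 d7 09 81]
D1: mem[0x11..0x18] <- [68 ff f0 6d 2c de a3 3f]
D2: mem[0x18..0x1f] <- [e5 d7 09 81 2e 80 00 5e]
D3: mem[0x11..0x15] <- [81 2e 80 00 5e]
D4: mem[0x14..0x1b] <- [81 2e 80 00 5e 81 2e 80]
query mem[0x14]=0x81, mem[0x0d]=0x2e, mem[0x08]=0xc7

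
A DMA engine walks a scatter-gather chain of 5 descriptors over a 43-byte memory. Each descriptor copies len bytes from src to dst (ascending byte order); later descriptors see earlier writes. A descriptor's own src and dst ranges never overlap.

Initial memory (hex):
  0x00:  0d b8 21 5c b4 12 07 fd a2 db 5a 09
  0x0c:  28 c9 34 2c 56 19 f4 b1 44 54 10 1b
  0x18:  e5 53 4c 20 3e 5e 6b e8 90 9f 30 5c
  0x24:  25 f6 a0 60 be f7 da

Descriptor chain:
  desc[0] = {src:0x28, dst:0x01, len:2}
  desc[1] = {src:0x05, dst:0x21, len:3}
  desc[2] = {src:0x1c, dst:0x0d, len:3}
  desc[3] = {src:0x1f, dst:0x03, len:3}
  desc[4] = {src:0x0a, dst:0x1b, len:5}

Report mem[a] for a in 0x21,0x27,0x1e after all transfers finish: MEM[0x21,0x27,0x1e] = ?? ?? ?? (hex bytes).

MEM[0x21,0x27,0x1e] = 12 60 3e

  after D0: wrote 2B at 0x01 = bef7
  after D1: wrote 3B at 0x21 = 1207fd
  after D2: wrote 3B at 0x0d = 3e5e6b
  after D3: wrote 3B at 0x03 = e89012
  after D4: wrote 5B at 0x1b = 5a09283e5e
query mem[0x21]=0x12, mem[0x27]=0x60, mem[0x1e]=0x3e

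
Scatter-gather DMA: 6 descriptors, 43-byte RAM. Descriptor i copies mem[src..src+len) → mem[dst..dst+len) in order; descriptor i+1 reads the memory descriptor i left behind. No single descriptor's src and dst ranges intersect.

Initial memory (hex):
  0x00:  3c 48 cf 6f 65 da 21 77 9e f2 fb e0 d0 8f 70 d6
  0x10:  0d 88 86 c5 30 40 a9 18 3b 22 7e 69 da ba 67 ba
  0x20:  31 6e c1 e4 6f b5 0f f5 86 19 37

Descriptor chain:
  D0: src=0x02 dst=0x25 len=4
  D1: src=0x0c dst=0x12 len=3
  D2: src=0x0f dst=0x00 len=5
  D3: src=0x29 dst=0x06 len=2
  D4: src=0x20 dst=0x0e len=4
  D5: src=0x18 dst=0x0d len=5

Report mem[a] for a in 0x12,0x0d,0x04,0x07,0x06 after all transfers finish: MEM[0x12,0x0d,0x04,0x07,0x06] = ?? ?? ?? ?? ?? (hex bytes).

#0 dst[0x25+4] := {0xcf,0x6f,0x65,0xda}
#1 dst[0x12+3] := {0xd0,0x8f,0x70}
#2 dst[0x00+5] := {0xd6,0x0d,0x88,0xd0,0x8f}
#3 dst[0x06+2] := {0x19,0x37}
#4 dst[0x0e+4] := {0x31,0x6e,0xc1,0xe4}
#5 dst[0x0d+5] := {0x3b,0x22,0x7e,0x69,0xda}
query mem[0x12]=0xd0, mem[0x0d]=0x3b, mem[0x04]=0x8f, mem[0x07]=0x37, mem[0x06]=0x19

MEM[0x12,0x0d,0x04,0x07,0x06] = d0 3b 8f 37 19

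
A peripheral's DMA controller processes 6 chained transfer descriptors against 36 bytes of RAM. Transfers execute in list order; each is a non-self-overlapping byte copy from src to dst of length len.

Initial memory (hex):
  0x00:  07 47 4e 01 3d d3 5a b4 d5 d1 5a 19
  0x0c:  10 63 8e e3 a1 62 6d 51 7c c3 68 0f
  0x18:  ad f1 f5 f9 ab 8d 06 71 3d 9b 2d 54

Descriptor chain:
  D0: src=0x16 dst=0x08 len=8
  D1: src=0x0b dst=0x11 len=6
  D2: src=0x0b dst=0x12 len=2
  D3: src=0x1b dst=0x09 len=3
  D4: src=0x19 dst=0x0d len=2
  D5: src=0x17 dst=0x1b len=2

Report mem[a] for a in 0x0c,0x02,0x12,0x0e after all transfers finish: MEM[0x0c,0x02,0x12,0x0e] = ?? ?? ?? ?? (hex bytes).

MEM[0x0c,0x02,0x12,0x0e] = f5 4e f1 f5

D0: mem[0x08..0x0f] <- [68 0f ad f1 f5 f9 ab 8d]
D1: mem[0x11..0x16] <- [f1 f5 f9 ab 8d a1]
D2: mem[0x12..0x13] <- [f1 f5]
D3: mem[0x09..0x0b] <- [f9 ab 8d]
D4: mem[0x0d..0x0e] <- [f1 f5]
D5: mem[0x1b..0x1c] <- [0f ad]
query mem[0x0c]=0xf5, mem[0x02]=0x4e, mem[0x12]=0xf1, mem[0x0e]=0xf5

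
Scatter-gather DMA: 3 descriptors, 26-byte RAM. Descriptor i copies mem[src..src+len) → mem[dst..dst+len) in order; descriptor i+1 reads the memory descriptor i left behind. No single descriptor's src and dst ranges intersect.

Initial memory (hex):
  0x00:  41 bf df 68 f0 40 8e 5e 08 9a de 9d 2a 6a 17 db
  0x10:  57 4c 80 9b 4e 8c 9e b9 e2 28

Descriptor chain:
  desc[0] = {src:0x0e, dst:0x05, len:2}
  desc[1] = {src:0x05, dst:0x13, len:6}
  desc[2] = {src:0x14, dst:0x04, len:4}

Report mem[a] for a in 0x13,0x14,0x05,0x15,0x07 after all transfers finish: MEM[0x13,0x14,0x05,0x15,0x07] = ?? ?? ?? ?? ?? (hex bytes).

MEM[0x13,0x14,0x05,0x15,0x07] = 17 db 5e 5e 9a

#0 dst[0x05+2] := {0x17,0xdb}
#1 dst[0x13+6] := {0x17,0xdb,0x5e,0x08,0x9a,0xde}
#2 dst[0x04+4] := {0xdb,0x5e,0x08,0x9a}
query mem[0x13]=0x17, mem[0x14]=0xdb, mem[0x05]=0x5e, mem[0x15]=0x5e, mem[0x07]=0x9a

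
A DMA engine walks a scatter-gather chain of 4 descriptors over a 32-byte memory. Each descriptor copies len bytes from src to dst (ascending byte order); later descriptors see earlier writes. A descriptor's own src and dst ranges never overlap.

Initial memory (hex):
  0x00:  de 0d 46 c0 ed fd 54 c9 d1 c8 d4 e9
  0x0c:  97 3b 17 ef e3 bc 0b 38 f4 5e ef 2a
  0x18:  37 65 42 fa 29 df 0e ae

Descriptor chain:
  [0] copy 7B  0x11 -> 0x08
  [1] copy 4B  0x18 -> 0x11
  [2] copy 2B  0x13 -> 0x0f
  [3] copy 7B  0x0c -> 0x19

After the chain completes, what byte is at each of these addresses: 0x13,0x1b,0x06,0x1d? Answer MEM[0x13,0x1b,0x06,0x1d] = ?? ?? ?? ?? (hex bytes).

MEM[0x13,0x1b,0x06,0x1d] = 42 2a 54 fa

D0: mem[0x08..0x0e] <- [bc 0b 38 f4 5e ef 2a]
D1: mem[0x11..0x14] <- [37 65 42 fa]
D2: mem[0x0f..0x10] <- [42 fa]
D3: mem[0x19..0x1f] <- [5e ef 2a 42 fa 37 65]
query mem[0x13]=0x42, mem[0x1b]=0x2a, mem[0x06]=0x54, mem[0x1d]=0xfa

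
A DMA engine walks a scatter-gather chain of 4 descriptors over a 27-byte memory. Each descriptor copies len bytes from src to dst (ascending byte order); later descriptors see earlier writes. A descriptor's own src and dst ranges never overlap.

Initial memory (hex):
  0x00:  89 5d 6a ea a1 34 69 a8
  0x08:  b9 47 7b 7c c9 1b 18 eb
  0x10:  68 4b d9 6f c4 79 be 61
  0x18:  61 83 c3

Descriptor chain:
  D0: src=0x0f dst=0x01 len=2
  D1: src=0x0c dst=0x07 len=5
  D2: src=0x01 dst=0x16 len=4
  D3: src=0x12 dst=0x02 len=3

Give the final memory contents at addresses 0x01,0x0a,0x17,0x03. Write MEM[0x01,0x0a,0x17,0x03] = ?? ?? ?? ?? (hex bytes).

D0: mem[0x01..0x02] <- [eb 68]
D1: mem[0x07..0x0b] <- [c9 1b 18 eb 68]
D2: mem[0x16..0x19] <- [eb 68 ea a1]
D3: mem[0x02..0x04] <- [d9 6f c4]
query mem[0x01]=0xeb, mem[0x0a]=0xeb, mem[0x17]=0x68, mem[0x03]=0x6f

MEM[0x01,0x0a,0x17,0x03] = eb eb 68 6f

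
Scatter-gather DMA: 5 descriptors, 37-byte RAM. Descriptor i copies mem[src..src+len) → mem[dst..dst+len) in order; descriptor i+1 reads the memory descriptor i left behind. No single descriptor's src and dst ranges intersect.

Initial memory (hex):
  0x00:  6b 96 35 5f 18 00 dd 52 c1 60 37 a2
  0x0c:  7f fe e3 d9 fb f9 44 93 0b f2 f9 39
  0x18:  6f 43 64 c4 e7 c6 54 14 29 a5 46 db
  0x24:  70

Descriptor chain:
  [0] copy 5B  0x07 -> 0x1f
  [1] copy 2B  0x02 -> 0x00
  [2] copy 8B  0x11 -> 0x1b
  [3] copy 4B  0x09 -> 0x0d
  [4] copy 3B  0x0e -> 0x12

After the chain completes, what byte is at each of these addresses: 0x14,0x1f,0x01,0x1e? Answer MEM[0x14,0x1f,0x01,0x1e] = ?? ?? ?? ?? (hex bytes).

MEM[0x14,0x1f,0x01,0x1e] = 7f f2 5f 0b

#0 dst[0x1f+5] := {0x52,0xc1,0x60,0x37,0xa2}
#1 dst[0x00+2] := {0x35,0x5f}
#2 dst[0x1b+8] := {0xf9,0x44,0x93,0x0b,0xf2,0xf9,0x39,0x6f}
#3 dst[0x0d+4] := {0x60,0x37,0xa2,0x7f}
#4 dst[0x12+3] := {0x37,0xa2,0x7f}
query mem[0x14]=0x7f, mem[0x1f]=0xf2, mem[0x01]=0x5f, mem[0x1e]=0x0b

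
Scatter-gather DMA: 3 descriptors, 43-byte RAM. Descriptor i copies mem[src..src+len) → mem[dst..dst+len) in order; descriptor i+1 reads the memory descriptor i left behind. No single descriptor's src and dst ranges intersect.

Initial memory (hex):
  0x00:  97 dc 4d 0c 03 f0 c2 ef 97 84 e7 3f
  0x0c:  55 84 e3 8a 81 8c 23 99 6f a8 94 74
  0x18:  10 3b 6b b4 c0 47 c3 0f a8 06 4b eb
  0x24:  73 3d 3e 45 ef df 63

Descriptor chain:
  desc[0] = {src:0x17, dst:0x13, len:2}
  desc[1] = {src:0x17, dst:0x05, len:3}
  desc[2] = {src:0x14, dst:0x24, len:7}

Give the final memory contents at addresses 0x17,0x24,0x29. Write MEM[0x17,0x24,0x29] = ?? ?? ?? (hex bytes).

#0 dst[0x13+2] := {0x74,0x10}
#1 dst[0x05+3] := {0x74,0x10,0x3b}
#2 dst[0x24+7] := {0x10,0xa8,0x94,0x74,0x10,0x3b,0x6b}
query mem[0x17]=0x74, mem[0x24]=0x10, mem[0x29]=0x3b

MEM[0x17,0x24,0x29] = 74 10 3b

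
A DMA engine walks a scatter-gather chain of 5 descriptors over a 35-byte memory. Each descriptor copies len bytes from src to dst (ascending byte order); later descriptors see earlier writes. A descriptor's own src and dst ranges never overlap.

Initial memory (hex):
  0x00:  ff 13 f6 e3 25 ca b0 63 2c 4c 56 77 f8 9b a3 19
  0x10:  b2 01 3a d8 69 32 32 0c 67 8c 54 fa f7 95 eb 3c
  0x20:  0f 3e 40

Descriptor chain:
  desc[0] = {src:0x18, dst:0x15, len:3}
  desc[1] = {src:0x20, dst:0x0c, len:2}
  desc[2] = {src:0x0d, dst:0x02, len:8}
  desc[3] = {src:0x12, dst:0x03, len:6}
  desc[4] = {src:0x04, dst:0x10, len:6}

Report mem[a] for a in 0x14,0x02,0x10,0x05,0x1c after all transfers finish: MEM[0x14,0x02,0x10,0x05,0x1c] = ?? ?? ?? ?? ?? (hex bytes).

MEM[0x14,0x02,0x10,0x05,0x1c] = 54 3e d8 69 f7

[0] 0x18->0x15 len=3 : 67 8c 54
[1] 0x20->0x0c len=2 : 0f 3e
[2] 0x0d->0x02 len=8 : 3e a3 19 b2 01 3a d8 69
[3] 0x12->0x03 len=6 : 3a d8 69 67 8c 54
[4] 0x04->0x10 len=6 : d8 69 67 8c 54 69
query mem[0x14]=0x54, mem[0x02]=0x3e, mem[0x10]=0xd8, mem[0x05]=0x69, mem[0x1c]=0xf7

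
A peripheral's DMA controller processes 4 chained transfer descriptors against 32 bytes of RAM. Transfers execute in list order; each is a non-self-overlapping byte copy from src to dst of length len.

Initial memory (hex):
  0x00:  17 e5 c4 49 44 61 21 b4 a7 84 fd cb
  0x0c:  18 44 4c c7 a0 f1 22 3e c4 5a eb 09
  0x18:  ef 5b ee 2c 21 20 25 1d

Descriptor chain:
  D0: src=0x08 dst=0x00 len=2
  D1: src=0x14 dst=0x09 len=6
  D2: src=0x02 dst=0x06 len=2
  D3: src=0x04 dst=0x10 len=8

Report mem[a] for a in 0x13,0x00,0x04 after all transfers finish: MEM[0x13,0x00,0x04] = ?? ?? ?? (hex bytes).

#0 dst[0x00+2] := {0xa7,0x84}
#1 dst[0x09+6] := {0xc4,0x5a,0xeb,0x09,0xef,0x5b}
#2 dst[0x06+2] := {0xc4,0x49}
#3 dst[0x10+8] := {0x44,0x61,0xc4,0x49,0xa7,0xc4,0x5a,0xeb}
query mem[0x13]=0x49, mem[0x00]=0xa7, mem[0x04]=0x44

MEM[0x13,0x00,0x04] = 49 a7 44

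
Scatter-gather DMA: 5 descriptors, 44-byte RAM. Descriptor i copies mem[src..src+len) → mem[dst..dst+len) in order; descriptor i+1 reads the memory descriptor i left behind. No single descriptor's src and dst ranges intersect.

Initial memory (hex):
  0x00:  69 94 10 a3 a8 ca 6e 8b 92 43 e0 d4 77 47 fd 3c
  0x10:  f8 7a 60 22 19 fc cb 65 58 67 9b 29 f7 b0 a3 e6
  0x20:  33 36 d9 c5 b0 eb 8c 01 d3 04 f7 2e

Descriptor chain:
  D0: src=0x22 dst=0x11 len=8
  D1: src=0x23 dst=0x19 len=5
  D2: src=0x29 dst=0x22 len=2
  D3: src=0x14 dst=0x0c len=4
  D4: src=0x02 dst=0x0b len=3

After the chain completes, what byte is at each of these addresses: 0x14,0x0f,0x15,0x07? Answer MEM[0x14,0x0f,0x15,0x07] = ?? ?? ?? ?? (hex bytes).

MEM[0x14,0x0f,0x15,0x07] = eb d3 8c 8b

#0 dst[0x11+8] := {0xd9,0xc5,0xb0,0xeb,0x8c,0x01,0xd3,0x04}
#1 dst[0x19+5] := {0xc5,0xb0,0xeb,0x8c,0x01}
#2 dst[0x22+2] := {0x04,0xf7}
#3 dst[0x0c+4] := {0xeb,0x8c,0x01,0xd3}
#4 dst[0x0b+3] := {0x10,0xa3,0xa8}
query mem[0x14]=0xeb, mem[0x0f]=0xd3, mem[0x15]=0x8c, mem[0x07]=0x8b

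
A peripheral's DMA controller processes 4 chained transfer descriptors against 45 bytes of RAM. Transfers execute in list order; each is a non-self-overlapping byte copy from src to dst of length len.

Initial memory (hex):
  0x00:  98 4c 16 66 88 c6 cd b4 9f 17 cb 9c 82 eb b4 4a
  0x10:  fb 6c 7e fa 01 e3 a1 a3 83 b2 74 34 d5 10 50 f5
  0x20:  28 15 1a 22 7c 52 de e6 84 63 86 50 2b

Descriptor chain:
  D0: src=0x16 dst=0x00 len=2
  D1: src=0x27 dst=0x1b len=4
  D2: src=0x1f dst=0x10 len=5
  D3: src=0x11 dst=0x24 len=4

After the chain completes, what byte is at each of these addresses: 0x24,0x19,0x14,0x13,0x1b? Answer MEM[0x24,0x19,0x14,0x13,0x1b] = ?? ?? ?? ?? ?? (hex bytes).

MEM[0x24,0x19,0x14,0x13,0x1b] = 28 b2 22 1a e6

#0 dst[0x00+2] := {0xa1,0xa3}
#1 dst[0x1b+4] := {0xe6,0x84,0x63,0x86}
#2 dst[0x10+5] := {0xf5,0x28,0x15,0x1a,0x22}
#3 dst[0x24+4] := {0x28,0x15,0x1a,0x22}
query mem[0x24]=0x28, mem[0x19]=0xb2, mem[0x14]=0x22, mem[0x13]=0x1a, mem[0x1b]=0xe6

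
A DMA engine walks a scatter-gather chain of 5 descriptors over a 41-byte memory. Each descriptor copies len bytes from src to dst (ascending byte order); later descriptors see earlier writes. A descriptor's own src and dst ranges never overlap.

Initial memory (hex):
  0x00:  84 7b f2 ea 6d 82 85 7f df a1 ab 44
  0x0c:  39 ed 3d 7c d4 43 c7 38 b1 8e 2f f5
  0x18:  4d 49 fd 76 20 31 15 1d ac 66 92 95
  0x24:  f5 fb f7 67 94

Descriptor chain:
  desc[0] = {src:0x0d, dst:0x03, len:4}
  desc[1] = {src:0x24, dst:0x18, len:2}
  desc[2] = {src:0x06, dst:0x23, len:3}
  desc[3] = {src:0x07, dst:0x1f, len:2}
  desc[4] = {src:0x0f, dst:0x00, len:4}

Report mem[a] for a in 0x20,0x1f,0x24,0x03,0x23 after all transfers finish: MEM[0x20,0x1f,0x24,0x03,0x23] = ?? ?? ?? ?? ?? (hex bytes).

MEM[0x20,0x1f,0x24,0x03,0x23] = df 7f 7f c7 d4

  after D0: wrote 4B at 0x03 = ed3d7cd4
  after D1: wrote 2B at 0x18 = f5fb
  after D2: wrote 3B at 0x23 = d47fdf
  after D3: wrote 2B at 0x1f = 7fdf
  after D4: wrote 4B at 0x00 = 7cd443c7
query mem[0x20]=0xdf, mem[0x1f]=0x7f, mem[0x24]=0x7f, mem[0x03]=0xc7, mem[0x23]=0xd4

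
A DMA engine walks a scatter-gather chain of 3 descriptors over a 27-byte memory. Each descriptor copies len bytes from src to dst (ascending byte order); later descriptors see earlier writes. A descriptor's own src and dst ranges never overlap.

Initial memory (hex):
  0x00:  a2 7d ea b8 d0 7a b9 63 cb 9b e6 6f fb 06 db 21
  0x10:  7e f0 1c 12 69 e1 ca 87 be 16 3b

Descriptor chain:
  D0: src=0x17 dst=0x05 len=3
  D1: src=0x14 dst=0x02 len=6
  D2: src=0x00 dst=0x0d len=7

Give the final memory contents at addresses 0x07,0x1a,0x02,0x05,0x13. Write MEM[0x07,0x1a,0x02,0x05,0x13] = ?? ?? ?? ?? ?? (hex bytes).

D0: mem[0x05..0x07] <- [87 be 16]
D1: mem[0x02..0x07] <- [69 e1 ca 87 be 16]
D2: mem[0x0d..0x13] <- [a2 7d 69 e1 ca 87 be]
query mem[0x07]=0x16, mem[0x1a]=0x3b, mem[0x02]=0x69, mem[0x05]=0x87, mem[0x13]=0xbe

MEM[0x07,0x1a,0x02,0x05,0x13] = 16 3b 69 87 be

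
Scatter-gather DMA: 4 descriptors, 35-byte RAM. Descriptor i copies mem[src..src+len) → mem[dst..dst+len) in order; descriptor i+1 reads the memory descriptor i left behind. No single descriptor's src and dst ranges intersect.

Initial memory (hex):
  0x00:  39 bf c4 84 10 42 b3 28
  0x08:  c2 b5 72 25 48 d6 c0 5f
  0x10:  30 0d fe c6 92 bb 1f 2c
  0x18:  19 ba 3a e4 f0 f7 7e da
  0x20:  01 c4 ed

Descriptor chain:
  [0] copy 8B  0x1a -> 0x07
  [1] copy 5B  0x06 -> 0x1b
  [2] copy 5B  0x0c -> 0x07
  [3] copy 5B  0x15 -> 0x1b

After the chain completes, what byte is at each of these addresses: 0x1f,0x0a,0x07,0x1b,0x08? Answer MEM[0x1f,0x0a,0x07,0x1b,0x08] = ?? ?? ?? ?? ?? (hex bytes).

MEM[0x1f,0x0a,0x07,0x1b,0x08] = ba 5f da bb 01

  after D0: wrote 8B at 0x07 = 3ae4f0f77eda01c4
  after D1: wrote 5B at 0x1b = b33ae4f0f7
  after D2: wrote 5B at 0x07 = da01c45f30
  after D3: wrote 5B at 0x1b = bb1f2c19ba
query mem[0x1f]=0xba, mem[0x0a]=0x5f, mem[0x07]=0xda, mem[0x1b]=0xbb, mem[0x08]=0x01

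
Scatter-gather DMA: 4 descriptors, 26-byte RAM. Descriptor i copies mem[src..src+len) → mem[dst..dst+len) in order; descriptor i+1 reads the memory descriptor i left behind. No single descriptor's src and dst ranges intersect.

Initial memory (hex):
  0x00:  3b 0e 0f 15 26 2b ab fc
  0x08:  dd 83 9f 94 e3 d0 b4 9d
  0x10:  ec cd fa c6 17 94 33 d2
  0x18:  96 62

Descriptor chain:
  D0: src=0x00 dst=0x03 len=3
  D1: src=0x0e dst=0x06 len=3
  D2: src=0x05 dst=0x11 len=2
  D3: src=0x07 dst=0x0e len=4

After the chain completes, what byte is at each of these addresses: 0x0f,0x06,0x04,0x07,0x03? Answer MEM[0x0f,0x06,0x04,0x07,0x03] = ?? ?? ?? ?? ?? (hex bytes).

D0: mem[0x03..0x05] <- [3b 0e 0f]
D1: mem[0x06..0x08] <- [b4 9d ec]
D2: mem[0x11..0x12] <- [0f b4]
D3: mem[0x0e..0x11] <- [9d ec 83 9f]
query mem[0x0f]=0xec, mem[0x06]=0xb4, mem[0x04]=0x0e, mem[0x07]=0x9d, mem[0x03]=0x3b

MEM[0x0f,0x06,0x04,0x07,0x03] = ec b4 0e 9d 3b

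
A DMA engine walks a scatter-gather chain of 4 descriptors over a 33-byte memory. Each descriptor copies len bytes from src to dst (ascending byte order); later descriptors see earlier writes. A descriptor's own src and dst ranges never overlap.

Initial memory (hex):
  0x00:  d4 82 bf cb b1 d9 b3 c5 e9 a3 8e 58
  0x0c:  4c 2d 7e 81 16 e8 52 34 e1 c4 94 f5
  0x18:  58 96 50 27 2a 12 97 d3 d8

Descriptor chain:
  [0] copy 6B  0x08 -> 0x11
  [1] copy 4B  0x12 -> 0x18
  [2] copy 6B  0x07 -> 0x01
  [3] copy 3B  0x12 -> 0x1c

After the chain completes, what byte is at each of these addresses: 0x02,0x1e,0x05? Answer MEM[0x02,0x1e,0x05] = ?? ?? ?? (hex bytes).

#0 dst[0x11+6] := {0xe9,0xa3,0x8e,0x58,0x4c,0x2d}
#1 dst[0x18+4] := {0xa3,0x8e,0x58,0x4c}
#2 dst[0x01+6] := {0xc5,0xe9,0xa3,0x8e,0x58,0x4c}
#3 dst[0x1c+3] := {0xa3,0x8e,0x58}
query mem[0x02]=0xe9, mem[0x1e]=0x58, mem[0x05]=0x58

MEM[0x02,0x1e,0x05] = e9 58 58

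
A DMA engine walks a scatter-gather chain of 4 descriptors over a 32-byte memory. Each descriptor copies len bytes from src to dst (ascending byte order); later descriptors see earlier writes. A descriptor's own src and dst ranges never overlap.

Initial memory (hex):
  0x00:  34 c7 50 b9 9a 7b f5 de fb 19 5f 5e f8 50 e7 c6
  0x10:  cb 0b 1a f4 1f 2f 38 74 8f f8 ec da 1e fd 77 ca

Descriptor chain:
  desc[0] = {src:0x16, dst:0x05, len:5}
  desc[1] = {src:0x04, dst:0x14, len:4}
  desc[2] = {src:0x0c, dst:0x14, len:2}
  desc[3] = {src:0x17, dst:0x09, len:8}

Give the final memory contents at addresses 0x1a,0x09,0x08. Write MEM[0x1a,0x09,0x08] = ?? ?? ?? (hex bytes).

#0 dst[0x05+5] := {0x38,0x74,0x8f,0xf8,0xec}
#1 dst[0x14+4] := {0x9a,0x38,0x74,0x8f}
#2 dst[0x14+2] := {0xf8,0x50}
#3 dst[0x09+8] := {0x8f,0x8f,0xf8,0xec,0xda,0x1e,0xfd,0x77}
query mem[0x1a]=0xec, mem[0x09]=0x8f, mem[0x08]=0xf8

MEM[0x1a,0x09,0x08] = ec 8f f8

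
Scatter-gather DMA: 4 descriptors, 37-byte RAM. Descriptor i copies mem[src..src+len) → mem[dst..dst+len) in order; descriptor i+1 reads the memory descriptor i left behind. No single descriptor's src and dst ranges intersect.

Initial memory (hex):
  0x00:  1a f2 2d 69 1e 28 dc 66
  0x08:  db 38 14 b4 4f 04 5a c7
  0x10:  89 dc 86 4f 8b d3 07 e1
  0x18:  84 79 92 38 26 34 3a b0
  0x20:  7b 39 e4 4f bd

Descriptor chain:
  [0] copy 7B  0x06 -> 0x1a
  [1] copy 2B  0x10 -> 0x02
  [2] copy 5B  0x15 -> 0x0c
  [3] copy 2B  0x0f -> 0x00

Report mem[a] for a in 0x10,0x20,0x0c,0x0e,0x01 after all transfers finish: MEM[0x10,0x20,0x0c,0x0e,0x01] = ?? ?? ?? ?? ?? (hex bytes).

MEM[0x10,0x20,0x0c,0x0e,0x01] = 79 4f d3 e1 79

#0 dst[0x1a+7] := {0xdc,0x66,0xdb,0x38,0x14,0xb4,0x4f}
#1 dst[0x02+2] := {0x89,0xdc}
#2 dst[0x0c+5] := {0xd3,0x07,0xe1,0x84,0x79}
#3 dst[0x00+2] := {0x84,0x79}
query mem[0x10]=0x79, mem[0x20]=0x4f, mem[0x0c]=0xd3, mem[0x0e]=0xe1, mem[0x01]=0x79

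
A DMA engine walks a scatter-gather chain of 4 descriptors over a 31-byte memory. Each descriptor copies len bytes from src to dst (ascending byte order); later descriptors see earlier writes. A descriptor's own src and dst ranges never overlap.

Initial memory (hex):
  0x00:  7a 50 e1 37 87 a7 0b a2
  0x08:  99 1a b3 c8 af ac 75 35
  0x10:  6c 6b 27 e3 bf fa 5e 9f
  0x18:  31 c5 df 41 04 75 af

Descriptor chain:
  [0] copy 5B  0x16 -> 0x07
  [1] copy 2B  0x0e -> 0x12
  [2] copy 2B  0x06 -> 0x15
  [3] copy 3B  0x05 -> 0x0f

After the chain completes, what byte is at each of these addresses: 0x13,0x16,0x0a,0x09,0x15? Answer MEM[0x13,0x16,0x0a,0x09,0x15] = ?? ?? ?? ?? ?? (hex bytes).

MEM[0x13,0x16,0x0a,0x09,0x15] = 35 5e c5 31 0b

  after D0: wrote 5B at 0x07 = 5e9f31c5df
  after D1: wrote 2B at 0x12 = 7535
  after D2: wrote 2B at 0x15 = 0b5e
  after D3: wrote 3B at 0x0f = a70b5e
query mem[0x13]=0x35, mem[0x16]=0x5e, mem[0x0a]=0xc5, mem[0x09]=0x31, mem[0x15]=0x0b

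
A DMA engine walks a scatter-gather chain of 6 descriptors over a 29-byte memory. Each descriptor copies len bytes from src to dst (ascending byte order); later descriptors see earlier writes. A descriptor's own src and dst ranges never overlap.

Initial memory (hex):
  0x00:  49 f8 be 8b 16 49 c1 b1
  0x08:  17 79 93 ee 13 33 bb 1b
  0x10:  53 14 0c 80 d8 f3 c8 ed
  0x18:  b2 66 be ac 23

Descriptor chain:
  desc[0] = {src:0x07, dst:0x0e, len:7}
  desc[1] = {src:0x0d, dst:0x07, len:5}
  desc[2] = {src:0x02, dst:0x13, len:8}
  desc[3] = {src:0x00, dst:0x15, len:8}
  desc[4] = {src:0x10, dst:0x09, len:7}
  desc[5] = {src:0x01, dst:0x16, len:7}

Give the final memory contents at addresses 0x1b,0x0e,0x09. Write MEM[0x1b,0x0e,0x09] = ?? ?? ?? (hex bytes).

MEM[0x1b,0x0e,0x09] = c1 49 79

#0 dst[0x0e+7] := {0xb1,0x17,0x79,0x93,0xee,0x13,0x33}
#1 dst[0x07+5] := {0x33,0xb1,0x17,0x79,0x93}
#2 dst[0x13+8] := {0xbe,0x8b,0x16,0x49,0xc1,0x33,0xb1,0x17}
#3 dst[0x15+8] := {0x49,0xf8,0xbe,0x8b,0x16,0x49,0xc1,0x33}
#4 dst[0x09+7] := {0x79,0x93,0xee,0xbe,0x8b,0x49,0xf8}
#5 dst[0x16+7] := {0xf8,0xbe,0x8b,0x16,0x49,0xc1,0x33}
query mem[0x1b]=0xc1, mem[0x0e]=0x49, mem[0x09]=0x79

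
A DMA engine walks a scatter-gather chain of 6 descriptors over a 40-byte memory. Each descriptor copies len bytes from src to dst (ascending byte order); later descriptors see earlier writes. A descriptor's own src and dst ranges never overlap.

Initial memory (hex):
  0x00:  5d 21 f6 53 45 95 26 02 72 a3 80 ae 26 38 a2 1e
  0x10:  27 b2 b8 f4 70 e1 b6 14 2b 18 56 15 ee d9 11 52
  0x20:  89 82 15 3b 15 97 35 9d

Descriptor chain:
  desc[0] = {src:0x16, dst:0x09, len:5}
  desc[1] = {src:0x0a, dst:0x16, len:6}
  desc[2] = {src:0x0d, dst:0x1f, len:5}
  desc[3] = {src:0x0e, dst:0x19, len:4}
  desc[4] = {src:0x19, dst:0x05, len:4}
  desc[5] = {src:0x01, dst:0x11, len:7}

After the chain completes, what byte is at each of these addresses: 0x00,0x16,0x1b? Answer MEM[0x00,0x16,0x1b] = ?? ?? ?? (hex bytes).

D0: mem[0x09..0x0d] <- [b6 14 2b 18 56]
D1: mem[0x16..0x1b] <- [14 2b 18 56 a2 1e]
D2: mem[0x1f..0x23] <- [56 a2 1e 27 b2]
D3: mem[0x19..0x1c] <- [a2 1e 27 b2]
D4: mem[0x05..0x08] <- [a2 1e 27 b2]
D5: mem[0x11..0x17] <- [21 f6 53 45 a2 1e 27]
query mem[0x00]=0x5d, mem[0x16]=0x1e, mem[0x1b]=0x27

MEM[0x00,0x16,0x1b] = 5d 1e 27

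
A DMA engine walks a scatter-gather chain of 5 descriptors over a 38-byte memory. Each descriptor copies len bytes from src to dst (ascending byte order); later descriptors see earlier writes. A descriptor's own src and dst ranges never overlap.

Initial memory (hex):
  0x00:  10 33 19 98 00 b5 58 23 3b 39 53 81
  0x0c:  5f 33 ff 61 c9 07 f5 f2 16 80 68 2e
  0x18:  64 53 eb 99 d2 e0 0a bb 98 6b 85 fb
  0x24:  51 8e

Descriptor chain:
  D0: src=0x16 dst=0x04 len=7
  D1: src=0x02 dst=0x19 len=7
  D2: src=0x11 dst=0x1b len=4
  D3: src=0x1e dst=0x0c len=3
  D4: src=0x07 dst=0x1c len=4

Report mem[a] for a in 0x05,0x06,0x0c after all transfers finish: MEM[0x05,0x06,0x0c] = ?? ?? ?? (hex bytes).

MEM[0x05,0x06,0x0c] = 2e 64 16

[0] 0x16->0x04 len=7 : 68 2e 64 53 eb 99 d2
[1] 0x02->0x19 len=7 : 19 98 68 2e 64 53 eb
[2] 0x11->0x1b len=4 : 07 f5 f2 16
[3] 0x1e->0x0c len=3 : 16 eb 98
[4] 0x07->0x1c len=4 : 53 eb 99 d2
query mem[0x05]=0x2e, mem[0x06]=0x64, mem[0x0c]=0x16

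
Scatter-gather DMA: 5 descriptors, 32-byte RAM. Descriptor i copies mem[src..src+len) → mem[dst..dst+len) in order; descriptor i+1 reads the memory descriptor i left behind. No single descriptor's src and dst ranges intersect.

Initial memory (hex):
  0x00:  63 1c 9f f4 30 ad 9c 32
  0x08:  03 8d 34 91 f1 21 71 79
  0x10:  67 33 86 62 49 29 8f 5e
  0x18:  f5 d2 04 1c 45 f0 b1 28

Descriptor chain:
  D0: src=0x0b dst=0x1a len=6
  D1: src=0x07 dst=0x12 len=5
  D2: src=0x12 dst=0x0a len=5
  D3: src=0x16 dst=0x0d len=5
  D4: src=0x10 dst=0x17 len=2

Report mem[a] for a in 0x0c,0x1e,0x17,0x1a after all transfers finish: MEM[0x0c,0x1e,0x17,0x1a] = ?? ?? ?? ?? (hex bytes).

MEM[0x0c,0x1e,0x17,0x1a] = 8d 79 d2 91

#0 dst[0x1a+6] := {0x91,0xf1,0x21,0x71,0x79,0x67}
#1 dst[0x12+5] := {0x32,0x03,0x8d,0x34,0x91}
#2 dst[0x0a+5] := {0x32,0x03,0x8d,0x34,0x91}
#3 dst[0x0d+5] := {0x91,0x5e,0xf5,0xd2,0x91}
#4 dst[0x17+2] := {0xd2,0x91}
query mem[0x0c]=0x8d, mem[0x1e]=0x79, mem[0x17]=0xd2, mem[0x1a]=0x91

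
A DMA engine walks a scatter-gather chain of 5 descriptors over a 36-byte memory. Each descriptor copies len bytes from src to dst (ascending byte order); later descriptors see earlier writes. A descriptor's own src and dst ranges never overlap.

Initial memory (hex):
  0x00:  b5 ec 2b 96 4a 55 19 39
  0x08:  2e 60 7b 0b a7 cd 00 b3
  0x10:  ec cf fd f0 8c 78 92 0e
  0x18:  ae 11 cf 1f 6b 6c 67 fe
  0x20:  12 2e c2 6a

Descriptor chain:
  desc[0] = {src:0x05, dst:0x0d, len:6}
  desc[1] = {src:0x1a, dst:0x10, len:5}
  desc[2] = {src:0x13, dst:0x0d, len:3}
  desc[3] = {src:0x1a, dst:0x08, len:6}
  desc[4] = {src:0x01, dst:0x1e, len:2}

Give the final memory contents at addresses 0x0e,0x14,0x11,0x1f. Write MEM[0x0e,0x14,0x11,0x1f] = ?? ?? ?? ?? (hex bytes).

#0 dst[0x0d+6] := {0x55,0x19,0x39,0x2e,0x60,0x7b}
#1 dst[0x10+5] := {0xcf,0x1f,0x6b,0x6c,0x67}
#2 dst[0x0d+3] := {0x6c,0x67,0x78}
#3 dst[0x08+6] := {0xcf,0x1f,0x6b,0x6c,0x67,0xfe}
#4 dst[0x1e+2] := {0xec,0x2b}
query mem[0x0e]=0x67, mem[0x14]=0x67, mem[0x11]=0x1f, mem[0x1f]=0x2b

MEM[0x0e,0x14,0x11,0x1f] = 67 67 1f 2b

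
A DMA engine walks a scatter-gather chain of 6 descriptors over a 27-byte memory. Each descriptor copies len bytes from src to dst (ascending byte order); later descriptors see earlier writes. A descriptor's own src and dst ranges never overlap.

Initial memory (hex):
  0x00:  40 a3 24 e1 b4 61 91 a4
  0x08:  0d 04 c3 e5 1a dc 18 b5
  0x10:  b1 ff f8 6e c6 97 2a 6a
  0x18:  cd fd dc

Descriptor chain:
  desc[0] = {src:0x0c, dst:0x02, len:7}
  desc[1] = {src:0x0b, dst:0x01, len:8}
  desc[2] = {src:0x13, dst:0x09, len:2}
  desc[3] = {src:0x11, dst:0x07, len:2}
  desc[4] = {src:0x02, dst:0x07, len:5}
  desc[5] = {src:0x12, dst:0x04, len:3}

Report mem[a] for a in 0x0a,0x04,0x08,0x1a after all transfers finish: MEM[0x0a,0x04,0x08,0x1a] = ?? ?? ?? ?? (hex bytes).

[0] 0x0c->0x02 len=7 : 1a dc 18 b5 b1 ff f8
[1] 0x0b->0x01 len=8 : e5 1a dc 18 b5 b1 ff f8
[2] 0x13->0x09 len=2 : 6e c6
[3] 0x11->0x07 len=2 : ff f8
[4] 0x02->0x07 len=5 : 1a dc 18 b5 b1
[5] 0x12->0x04 len=3 : f8 6e c6
query mem[0x0a]=0xb5, mem[0x04]=0xf8, mem[0x08]=0xdc, mem[0x1a]=0xdc

MEM[0x0a,0x04,0x08,0x1a] = b5 f8 dc dc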